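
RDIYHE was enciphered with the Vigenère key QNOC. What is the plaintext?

Repeat the key across the ciphertext: QNOCQN
R(17)−Q(16): 1 → B
D(3)−N(13): -10≡16 → Q
I(8)−O(14): -6≡20 → U
Y(24)−C(2): 22 → W
H(7)−Q(16): -9≡17 → R
E(4)−N(13): -9≡17 → R

BQUWRR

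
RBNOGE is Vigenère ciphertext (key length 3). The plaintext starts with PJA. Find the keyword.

CSN

Subtract each crib letter from the matching ciphertext letter (mod 26):
R(17)−P(15)=2 → C
B(1)−J(9)=-8≡18 → S
N(13)−A(0)=13 → N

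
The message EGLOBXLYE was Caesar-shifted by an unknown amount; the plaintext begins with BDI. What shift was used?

From the crib: E(4)−B(1)=3, so the shift is 3.

3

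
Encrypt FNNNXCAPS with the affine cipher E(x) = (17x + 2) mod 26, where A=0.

F(5): 17·5+2=87≡9 → J
N(13): 17·13+2=223≡15 → P
N(13): 17·13+2=223≡15 → P
N(13): 17·13+2=223≡15 → P
X(23): 17·23+2=393≡3 → D
C(2): 17·2+2=36≡10 → K
A(0): 17·0+2=2 → C
P(15): 17·15+2=257≡23 → X
S(18): 17·18+2=308≡22 → W

JPPPDKCXW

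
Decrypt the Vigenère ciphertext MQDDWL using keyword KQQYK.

CANFMB

Repeat the key across the ciphertext: KQQYKK
M(12)−K(10): 2 → C
Q(16)−Q(16): 0 → A
D(3)−Q(16): -13≡13 → N
D(3)−Y(24): -21≡5 → F
W(22)−K(10): 12 → M
L(11)−K(10): 1 → B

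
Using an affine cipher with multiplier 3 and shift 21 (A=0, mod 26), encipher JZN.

WSI

J(9): 3·9+21=48≡22 → W
Z(25): 3·25+21=96≡18 → S
N(13): 3·13+21=60≡8 → I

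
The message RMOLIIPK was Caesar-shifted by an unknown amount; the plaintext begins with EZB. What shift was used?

13

From the crib: R(17)−E(4)=13, so the shift is 13.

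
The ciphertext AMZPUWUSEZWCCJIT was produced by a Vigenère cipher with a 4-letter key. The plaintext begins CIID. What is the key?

YERM

Subtract each crib letter from the matching ciphertext letter (mod 26):
A(0)−C(2)=-2≡24 → Y
M(12)−I(8)=4 → E
Z(25)−I(8)=17 → R
P(15)−D(3)=12 → M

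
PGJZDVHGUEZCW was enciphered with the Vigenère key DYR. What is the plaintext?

MISWFEEIDBBLT

Repeat the key across the ciphertext: DYRDYRDYRDYRD
P(15)−D(3): 12 → M
G(6)−Y(24): -18≡8 → I
J(9)−R(17): -8≡18 → S
Z(25)−D(3): 22 → W
D(3)−Y(24): -21≡5 → F
V(21)−R(17): 4 → E
H(7)−D(3): 4 → E
G(6)−Y(24): -18≡8 → I
U(20)−R(17): 3 → D
E(4)−D(3): 1 → B
Z(25)−Y(24): 1 → B
C(2)−R(17): -15≡11 → L
W(22)−D(3): 19 → T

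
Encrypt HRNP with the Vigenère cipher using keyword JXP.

Repeat the key across the message: JXPJ
H(7)+J(9): 16 → Q
R(17)+X(23): 40≡14 → O
N(13)+P(15): 28≡2 → C
P(15)+J(9): 24 → Y

QOCY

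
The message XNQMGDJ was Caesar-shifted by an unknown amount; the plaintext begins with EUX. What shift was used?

19

From the crib: X(23)−E(4)=19, so the shift is 19.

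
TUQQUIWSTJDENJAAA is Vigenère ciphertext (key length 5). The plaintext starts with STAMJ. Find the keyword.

Subtract each crib letter from the matching ciphertext letter (mod 26):
T(19)−S(18)=1 → B
U(20)−T(19)=1 → B
Q(16)−A(0)=16 → Q
Q(16)−M(12)=4 → E
U(20)−J(9)=11 → L

BBQEL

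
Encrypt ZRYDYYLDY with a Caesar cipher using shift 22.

Z(25): 25+22=47≡21 → V
R(17): 17+22=39≡13 → N
Y(24): 24+22=46≡20 → U
D(3): 3+22=25 → Z
Y(24): 24+22=46≡20 → U
Y(24): 24+22=46≡20 → U
L(11): 11+22=33≡7 → H
D(3): 3+22=25 → Z
Y(24): 24+22=46≡20 → U

VNUZUUHZU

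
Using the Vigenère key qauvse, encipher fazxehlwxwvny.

Repeat the key across the message: qauvseqauvseq
f(5)+q(16): 21 → v
a(0)+a(0): 0 → a
z(25)+u(20): 45≡19 → t
x(23)+v(21): 44≡18 → s
e(4)+s(18): 22 → w
h(7)+e(4): 11 → l
l(11)+q(16): 27≡1 → b
w(22)+a(0): 22 → w
x(23)+u(20): 43≡17 → r
w(22)+v(21): 43≡17 → r
v(21)+s(18): 39≡13 → n
n(13)+e(4): 17 → r
y(24)+q(16): 40≡14 → o

vatswlbwrrnro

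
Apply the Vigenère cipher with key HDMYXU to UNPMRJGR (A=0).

BQBKODNU

Repeat the key across the message: HDMYXUHD
U(20)+H(7): 27≡1 → B
N(13)+D(3): 16 → Q
P(15)+M(12): 27≡1 → B
M(12)+Y(24): 36≡10 → K
R(17)+X(23): 40≡14 → O
J(9)+U(20): 29≡3 → D
G(6)+H(7): 13 → N
R(17)+D(3): 20 → U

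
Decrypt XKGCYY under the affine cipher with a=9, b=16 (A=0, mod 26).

VIWKYY

The inverse of 9 mod 26 is 3, since 9·3=27≡1. Apply D(y)=3·(y−16) mod 26:
X(23): 3·(23−16)=21 → V
K(10): 3·(10−16)=-18≡8 → I
G(6): 3·(6−16)=-30≡22 → W
C(2): 3·(2−16)=-42≡10 → K
Y(24): 3·(24−16)=24 → Y
Y(24): 3·(24−16)=24 → Y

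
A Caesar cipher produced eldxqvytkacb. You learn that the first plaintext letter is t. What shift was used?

11

From the crib: e(4)−t(19)=-15≡11, so the shift is 11.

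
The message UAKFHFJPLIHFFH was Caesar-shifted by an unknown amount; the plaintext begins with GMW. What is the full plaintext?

GMWRTRVBXUTRRT

From the crib: U(20)−G(6)=14, so the shift is 14.
Subtract 14 from each ciphertext letter:
U(20): 20−14=6 → G
A(0): 0−14=-14≡12 → M
K(10): 10−14=-4≡22 → W
F(5): 5−14=-9≡17 → R
H(7): 7−14=-7≡19 → T
F(5): 5−14=-9≡17 → R
J(9): 9−14=-5≡21 → V
P(15): 15−14=1 → B
L(11): 11−14=-3≡23 → X
I(8): 8−14=-6≡20 → U
H(7): 7−14=-7≡19 → T
F(5): 5−14=-9≡17 → R
F(5): 5−14=-9≡17 → R
H(7): 7−14=-7≡19 → T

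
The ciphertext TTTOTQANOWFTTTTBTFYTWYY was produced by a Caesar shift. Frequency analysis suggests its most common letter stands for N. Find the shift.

6

The most frequent ciphertext letter is T (appears 10 times).
T is position 19; N is position 13.
Shift = 6.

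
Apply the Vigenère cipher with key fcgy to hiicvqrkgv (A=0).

Repeat the key across the message: fcgyfcgyfc
h(7)+f(5): 12 → m
i(8)+c(2): 10 → k
i(8)+g(6): 14 → o
c(2)+y(24): 26≡0 → a
v(21)+f(5): 26≡0 → a
q(16)+c(2): 18 → s
r(17)+g(6): 23 → x
k(10)+y(24): 34≡8 → i
g(6)+f(5): 11 → l
v(21)+c(2): 23 → x

mkoaasxilx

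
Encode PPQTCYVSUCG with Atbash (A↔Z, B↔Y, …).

KKJGXBEHFXT

P(15) → K(10)
P(15) → K(10)
Q(16) → J(9)
T(19) → G(6)
C(2) → X(23)
Y(24) → B(1)
V(21) → E(4)
S(18) → H(7)
U(20) → F(5)
C(2) → X(23)
G(6) → T(19)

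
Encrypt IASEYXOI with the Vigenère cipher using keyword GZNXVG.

Repeat the key across the message: GZNXVGGZ
I(8)+G(6): 14 → O
A(0)+Z(25): 25 → Z
S(18)+N(13): 31≡5 → F
E(4)+X(23): 27≡1 → B
Y(24)+V(21): 45≡19 → T
X(23)+G(6): 29≡3 → D
O(14)+G(6): 20 → U
I(8)+Z(25): 33≡7 → H

OZFBTDUH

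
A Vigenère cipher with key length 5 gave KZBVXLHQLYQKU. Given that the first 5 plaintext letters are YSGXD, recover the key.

Subtract each crib letter from the matching ciphertext letter (mod 26):
K(10)−Y(24)=-14≡12 → M
Z(25)−S(18)=7 → H
B(1)−G(6)=-5≡21 → V
V(21)−X(23)=-2≡24 → Y
X(23)−D(3)=20 → U

MHVYU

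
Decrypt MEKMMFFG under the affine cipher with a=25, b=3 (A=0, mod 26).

The inverse of 25 mod 26 is 25, since 25·25=625≡1. Apply D(y)=25·(y−3) mod 26:
M(12): 25·(12−3)=225≡17 → R
E(4): 25·(4−3)=25 → Z
K(10): 25·(10−3)=175≡19 → T
M(12): 25·(12−3)=225≡17 → R
M(12): 25·(12−3)=225≡17 → R
F(5): 25·(5−3)=50≡24 → Y
F(5): 25·(5−3)=50≡24 → Y
G(6): 25·(6−3)=75≡23 → X

RZTRRYYX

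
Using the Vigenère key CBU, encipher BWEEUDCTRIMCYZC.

Repeat the key across the message: CBUCBUCBUCBUCBU
B(1)+C(2): 3 → D
W(22)+B(1): 23 → X
E(4)+U(20): 24 → Y
E(4)+C(2): 6 → G
U(20)+B(1): 21 → V
D(3)+U(20): 23 → X
C(2)+C(2): 4 → E
T(19)+B(1): 20 → U
R(17)+U(20): 37≡11 → L
I(8)+C(2): 10 → K
M(12)+B(1): 13 → N
C(2)+U(20): 22 → W
Y(24)+C(2): 26≡0 → A
Z(25)+B(1): 26≡0 → A
C(2)+U(20): 22 → W

DXYGVXEULKNWAAW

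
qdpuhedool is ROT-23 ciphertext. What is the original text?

q(16): 16−23=-7≡19 → t
d(3): 3−23=-20≡6 → g
p(15): 15−23=-8≡18 → s
u(20): 20−23=-3≡23 → x
h(7): 7−23=-16≡10 → k
e(4): 4−23=-19≡7 → h
d(3): 3−23=-20≡6 → g
o(14): 14−23=-9≡17 → r
o(14): 14−23=-9≡17 → r
l(11): 11−23=-12≡14 → o

tgsxkhgrro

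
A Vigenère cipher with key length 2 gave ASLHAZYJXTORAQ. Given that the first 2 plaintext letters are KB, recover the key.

Subtract each crib letter from the matching ciphertext letter (mod 26):
A(0)−K(10)=-10≡16 → Q
S(18)−B(1)=17 → R

QR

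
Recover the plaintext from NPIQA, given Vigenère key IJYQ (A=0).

FGKAS

Repeat the key across the ciphertext: IJYQI
N(13)−I(8): 5 → F
P(15)−J(9): 6 → G
I(8)−Y(24): -16≡10 → K
Q(16)−Q(16): 0 → A
A(0)−I(8): -8≡18 → S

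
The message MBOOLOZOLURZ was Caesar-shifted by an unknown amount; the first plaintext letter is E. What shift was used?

From the crib: M(12)−E(4)=8, so the shift is 8.

8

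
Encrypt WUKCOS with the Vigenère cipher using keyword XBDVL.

Repeat the key across the message: XBDVLX
W(22)+X(23): 45≡19 → T
U(20)+B(1): 21 → V
K(10)+D(3): 13 → N
C(2)+V(21): 23 → X
O(14)+L(11): 25 → Z
S(18)+X(23): 41≡15 → P

TVNXZP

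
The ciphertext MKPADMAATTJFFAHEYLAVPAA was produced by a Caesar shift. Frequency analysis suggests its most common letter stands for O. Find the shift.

12

The most frequent ciphertext letter is A (appears 7 times).
A is position 0; O is position 14.
Shift = -14≡12.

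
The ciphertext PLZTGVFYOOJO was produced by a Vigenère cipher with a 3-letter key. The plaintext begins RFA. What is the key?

YGZ

Subtract each crib letter from the matching ciphertext letter (mod 26):
P(15)−R(17)=-2≡24 → Y
L(11)−F(5)=6 → G
Z(25)−A(0)=25 → Z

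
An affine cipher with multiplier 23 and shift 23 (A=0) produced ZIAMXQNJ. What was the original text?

The inverse of 23 mod 26 is 17, since 23·17=391≡1. Apply D(y)=17·(y−23) mod 26:
Z(25): 17·(25−23)=34≡8 → I
I(8): 17·(8−23)=-255≡5 → F
A(0): 17·(0−23)=-391≡25 → Z
M(12): 17·(12−23)=-187≡21 → V
X(23): 17·(23−23)=0 → A
Q(16): 17·(16−23)=-119≡11 → L
N(13): 17·(13−23)=-170≡12 → M
J(9): 17·(9−23)=-238≡22 → W

IFZVALMW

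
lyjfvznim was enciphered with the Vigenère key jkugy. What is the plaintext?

copzxqdog

Repeat the key across the ciphertext: jkugyjkug
l(11)−j(9): 2 → c
y(24)−k(10): 14 → o
j(9)−u(20): -11≡15 → p
f(5)−g(6): -1≡25 → z
v(21)−y(24): -3≡23 → x
z(25)−j(9): 16 → q
n(13)−k(10): 3 → d
i(8)−u(20): -12≡14 → o
m(12)−g(6): 6 → g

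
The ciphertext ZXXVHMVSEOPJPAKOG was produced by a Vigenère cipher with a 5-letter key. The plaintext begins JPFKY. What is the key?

Subtract each crib letter from the matching ciphertext letter (mod 26):
Z(25)−J(9)=16 → Q
X(23)−P(15)=8 → I
X(23)−F(5)=18 → S
V(21)−K(10)=11 → L
H(7)−Y(24)=-17≡9 → J

QISLJ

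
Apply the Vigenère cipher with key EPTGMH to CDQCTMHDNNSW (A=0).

Repeat the key across the message: EPTGMHEPTGMH
C(2)+E(4): 6 → G
D(3)+P(15): 18 → S
Q(16)+T(19): 35≡9 → J
C(2)+G(6): 8 → I
T(19)+M(12): 31≡5 → F
M(12)+H(7): 19 → T
H(7)+E(4): 11 → L
D(3)+P(15): 18 → S
N(13)+T(19): 32≡6 → G
N(13)+G(6): 19 → T
S(18)+M(12): 30≡4 → E
W(22)+H(7): 29≡3 → D

GSJIFTLSGTED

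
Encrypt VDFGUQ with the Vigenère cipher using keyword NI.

ILSOHY

Repeat the key across the message: NININI
V(21)+N(13): 34≡8 → I
D(3)+I(8): 11 → L
F(5)+N(13): 18 → S
G(6)+I(8): 14 → O
U(20)+N(13): 33≡7 → H
Q(16)+I(8): 24 → Y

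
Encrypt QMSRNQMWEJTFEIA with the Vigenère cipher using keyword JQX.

ZCPADNVMBSJCNYX

Repeat the key across the message: JQXJQXJQXJQXJQX
Q(16)+J(9): 25 → Z
M(12)+Q(16): 28≡2 → C
S(18)+X(23): 41≡15 → P
R(17)+J(9): 26≡0 → A
N(13)+Q(16): 29≡3 → D
Q(16)+X(23): 39≡13 → N
M(12)+J(9): 21 → V
W(22)+Q(16): 38≡12 → M
E(4)+X(23): 27≡1 → B
J(9)+J(9): 18 → S
T(19)+Q(16): 35≡9 → J
F(5)+X(23): 28≡2 → C
E(4)+J(9): 13 → N
I(8)+Q(16): 24 → Y
A(0)+X(23): 23 → X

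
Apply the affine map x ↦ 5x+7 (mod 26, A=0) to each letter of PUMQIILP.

P(15): 5·15+7=82≡4 → E
U(20): 5·20+7=107≡3 → D
M(12): 5·12+7=67≡15 → P
Q(16): 5·16+7=87≡9 → J
I(8): 5·8+7=47≡21 → V
I(8): 5·8+7=47≡21 → V
L(11): 5·11+7=62≡10 → K
P(15): 5·15+7=82≡4 → E

EDPJVVKE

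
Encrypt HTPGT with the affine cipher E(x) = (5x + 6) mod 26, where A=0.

H(7): 5·7+6=41≡15 → P
T(19): 5·19+6=101≡23 → X
P(15): 5·15+6=81≡3 → D
G(6): 5·6+6=36≡10 → K
T(19): 5·19+6=101≡23 → X

PXDKX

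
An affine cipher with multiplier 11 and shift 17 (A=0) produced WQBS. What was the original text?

The inverse of 11 mod 26 is 19, since 11·19=209≡1. Apply D(y)=19·(y−17) mod 26:
W(22): 19·(22−17)=95≡17 → R
Q(16): 19·(16−17)=-19≡7 → H
B(1): 19·(1−17)=-304≡8 → I
S(18): 19·(18−17)=19 → T

RHIT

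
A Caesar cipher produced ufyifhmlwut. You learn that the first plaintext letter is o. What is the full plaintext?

ozsczbgfqon

From the crib: u(20)−o(14)=6, so the shift is 6.
Subtract 6 from each ciphertext letter:
u(20): 20−6=14 → o
f(5): 5−6=-1≡25 → z
y(24): 24−6=18 → s
i(8): 8−6=2 → c
f(5): 5−6=-1≡25 → z
h(7): 7−6=1 → b
m(12): 12−6=6 → g
l(11): 11−6=5 → f
w(22): 22−6=16 → q
u(20): 20−6=14 → o
t(19): 19−6=13 → n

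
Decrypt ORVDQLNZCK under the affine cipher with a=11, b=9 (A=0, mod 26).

RWUQDMYSXT

The inverse of 11 mod 26 is 19, since 11·19=209≡1. Apply D(y)=19·(y−9) mod 26:
O(14): 19·(14−9)=95≡17 → R
R(17): 19·(17−9)=152≡22 → W
V(21): 19·(21−9)=228≡20 → U
D(3): 19·(3−9)=-114≡16 → Q
Q(16): 19·(16−9)=133≡3 → D
L(11): 19·(11−9)=38≡12 → M
N(13): 19·(13−9)=76≡24 → Y
Z(25): 19·(25−9)=304≡18 → S
C(2): 19·(2−9)=-133≡23 → X
K(10): 19·(10−9)=19 → T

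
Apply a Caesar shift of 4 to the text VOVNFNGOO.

V(21): 21+4=25 → Z
O(14): 14+4=18 → S
V(21): 21+4=25 → Z
N(13): 13+4=17 → R
F(5): 5+4=9 → J
N(13): 13+4=17 → R
G(6): 6+4=10 → K
O(14): 14+4=18 → S
O(14): 14+4=18 → S

ZSZRJRKSS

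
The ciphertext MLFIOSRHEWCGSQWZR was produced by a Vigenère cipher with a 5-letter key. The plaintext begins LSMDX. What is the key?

BTTFR

Subtract each crib letter from the matching ciphertext letter (mod 26):
M(12)−L(11)=1 → B
L(11)−S(18)=-7≡19 → T
F(5)−M(12)=-7≡19 → T
I(8)−D(3)=5 → F
O(14)−X(23)=-9≡17 → R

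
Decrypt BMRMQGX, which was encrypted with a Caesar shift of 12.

PAFAEUL

B(1): 1−12=-11≡15 → P
M(12): 12−12=0 → A
R(17): 17−12=5 → F
M(12): 12−12=0 → A
Q(16): 16−12=4 → E
G(6): 6−12=-6≡20 → U
X(23): 23−12=11 → L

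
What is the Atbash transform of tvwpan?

gedkzm

t(19) → g(6)
v(21) → e(4)
w(22) → d(3)
p(15) → k(10)
a(0) → z(25)
n(13) → m(12)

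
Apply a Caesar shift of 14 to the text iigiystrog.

wwuwmghfcu

i(8): 8+14=22 → w
i(8): 8+14=22 → w
g(6): 6+14=20 → u
i(8): 8+14=22 → w
y(24): 24+14=38≡12 → m
s(18): 18+14=32≡6 → g
t(19): 19+14=33≡7 → h
r(17): 17+14=31≡5 → f
o(14): 14+14=28≡2 → c
g(6): 6+14=20 → u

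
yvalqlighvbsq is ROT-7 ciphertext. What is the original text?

y(24): 24−7=17 → r
v(21): 21−7=14 → o
a(0): 0−7=-7≡19 → t
l(11): 11−7=4 → e
q(16): 16−7=9 → j
l(11): 11−7=4 → e
i(8): 8−7=1 → b
g(6): 6−7=-1≡25 → z
h(7): 7−7=0 → a
v(21): 21−7=14 → o
b(1): 1−7=-6≡20 → u
s(18): 18−7=11 → l
q(16): 16−7=9 → j

rotejebzaoulj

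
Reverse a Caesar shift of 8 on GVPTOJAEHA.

YNHLGBSWZS

G(6): 6−8=-2≡24 → Y
V(21): 21−8=13 → N
P(15): 15−8=7 → H
T(19): 19−8=11 → L
O(14): 14−8=6 → G
J(9): 9−8=1 → B
A(0): 0−8=-8≡18 → S
E(4): 4−8=-4≡22 → W
H(7): 7−8=-1≡25 → Z
A(0): 0−8=-8≡18 → S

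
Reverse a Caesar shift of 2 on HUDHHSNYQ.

H(7): 7−2=5 → F
U(20): 20−2=18 → S
D(3): 3−2=1 → B
H(7): 7−2=5 → F
H(7): 7−2=5 → F
S(18): 18−2=16 → Q
N(13): 13−2=11 → L
Y(24): 24−2=22 → W
Q(16): 16−2=14 → O

FSBFFQLWO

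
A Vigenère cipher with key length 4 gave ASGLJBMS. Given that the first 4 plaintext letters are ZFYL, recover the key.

Subtract each crib letter from the matching ciphertext letter (mod 26):
A(0)−Z(25)=-25≡1 → B
S(18)−F(5)=13 → N
G(6)−Y(24)=-18≡8 → I
L(11)−L(11)=0 → A

BNIA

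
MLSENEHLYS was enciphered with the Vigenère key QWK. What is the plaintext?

WPIORURPOC

Repeat the key across the ciphertext: QWKQWKQWKQ
M(12)−Q(16): -4≡22 → W
L(11)−W(22): -11≡15 → P
S(18)−K(10): 8 → I
E(4)−Q(16): -12≡14 → O
N(13)−W(22): -9≡17 → R
E(4)−K(10): -6≡20 → U
H(7)−Q(16): -9≡17 → R
L(11)−W(22): -11≡15 → P
Y(24)−K(10): 14 → O
S(18)−Q(16): 2 → C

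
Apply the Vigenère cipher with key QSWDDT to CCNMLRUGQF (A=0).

SUJPOKKYMI

Repeat the key across the message: QSWDDTQSWD
C(2)+Q(16): 18 → S
C(2)+S(18): 20 → U
N(13)+W(22): 35≡9 → J
M(12)+D(3): 15 → P
L(11)+D(3): 14 → O
R(17)+T(19): 36≡10 → K
U(20)+Q(16): 36≡10 → K
G(6)+S(18): 24 → Y
Q(16)+W(22): 38≡12 → M
F(5)+D(3): 8 → I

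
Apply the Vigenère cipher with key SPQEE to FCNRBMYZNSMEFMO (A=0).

Repeat the key across the message: SPQEESPQEESPQEE
F(5)+S(18): 23 → X
C(2)+P(15): 17 → R
N(13)+Q(16): 29≡3 → D
R(17)+E(4): 21 → V
B(1)+E(4): 5 → F
M(12)+S(18): 30≡4 → E
Y(24)+P(15): 39≡13 → N
Z(25)+Q(16): 41≡15 → P
N(13)+E(4): 17 → R
S(18)+E(4): 22 → W
M(12)+S(18): 30≡4 → E
E(4)+P(15): 19 → T
F(5)+Q(16): 21 → V
M(12)+E(4): 16 → Q
O(14)+E(4): 18 → S

XRDVFENPRWETVQS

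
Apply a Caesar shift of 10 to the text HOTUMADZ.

H(7): 7+10=17 → R
O(14): 14+10=24 → Y
T(19): 19+10=29≡3 → D
U(20): 20+10=30≡4 → E
M(12): 12+10=22 → W
A(0): 0+10=10 → K
D(3): 3+10=13 → N
Z(25): 25+10=35≡9 → J

RYDEWKNJ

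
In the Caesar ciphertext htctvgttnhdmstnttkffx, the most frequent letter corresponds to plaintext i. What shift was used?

The most frequent ciphertext letter is t (appears 7 times).
t is position 19; i is position 8.
Shift = 11.

11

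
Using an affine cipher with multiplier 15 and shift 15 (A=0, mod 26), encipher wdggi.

w(22): 15·22+15=345≡7 → h
d(3): 15·3+15=60≡8 → i
g(6): 15·6+15=105≡1 → b
g(6): 15·6+15=105≡1 → b
i(8): 15·8+15=135≡5 → f

hibbf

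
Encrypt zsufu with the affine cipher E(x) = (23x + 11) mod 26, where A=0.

z(25): 23·25+11=586≡14 → o
s(18): 23·18+11=425≡9 → j
u(20): 23·20+11=471≡3 → d
f(5): 23·5+11=126≡22 → w
u(20): 23·20+11=471≡3 → d

ojdwd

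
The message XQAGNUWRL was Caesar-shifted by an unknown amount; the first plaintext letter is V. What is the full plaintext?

VOYELSUPJ

From the crib: X(23)−V(21)=2, so the shift is 2.
Subtract 2 from each ciphertext letter:
X(23): 23−2=21 → V
Q(16): 16−2=14 → O
A(0): 0−2=-2≡24 → Y
G(6): 6−2=4 → E
N(13): 13−2=11 → L
U(20): 20−2=18 → S
W(22): 22−2=20 → U
R(17): 17−2=15 → P
L(11): 11−2=9 → J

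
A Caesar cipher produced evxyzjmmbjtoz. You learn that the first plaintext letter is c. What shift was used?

2

From the crib: e(4)−c(2)=2, so the shift is 2.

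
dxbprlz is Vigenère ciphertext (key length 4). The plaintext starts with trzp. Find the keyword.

Subtract each crib letter from the matching ciphertext letter (mod 26):
d(3)−t(19)=-16≡10 → k
x(23)−r(17)=6 → g
b(1)−z(25)=-24≡2 → c
p(15)−p(15)=0 → a

kgca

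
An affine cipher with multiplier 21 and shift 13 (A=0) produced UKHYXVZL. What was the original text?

The inverse of 21 mod 26 is 5, since 21·5=105≡1. Apply D(y)=5·(y−13) mod 26:
U(20): 5·(20−13)=35≡9 → J
K(10): 5·(10−13)=-15≡11 → L
H(7): 5·(7−13)=-30≡22 → W
Y(24): 5·(24−13)=55≡3 → D
X(23): 5·(23−13)=50≡24 → Y
V(21): 5·(21−13)=40≡14 → O
Z(25): 5·(25−13)=60≡8 → I
L(11): 5·(11−13)=-10≡16 → Q

JLWDYOIQ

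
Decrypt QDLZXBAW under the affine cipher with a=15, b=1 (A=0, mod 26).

The inverse of 15 mod 26 is 7, since 15·7=105≡1. Apply D(y)=7·(y−1) mod 26:
Q(16): 7·(16−1)=105≡1 → B
D(3): 7·(3−1)=14 → O
L(11): 7·(11−1)=70≡18 → S
Z(25): 7·(25−1)=168≡12 → M
X(23): 7·(23−1)=154≡24 → Y
B(1): 7·(1−1)=0 → A
A(0): 7·(0−1)=-7≡19 → T
W(22): 7·(22−1)=147≡17 → R

BOSMYATR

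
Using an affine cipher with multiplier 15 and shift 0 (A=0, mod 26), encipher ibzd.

qplt

i(8): 15·8+0=120≡16 → q
b(1): 15·1+0=15 → p
z(25): 15·25+0=375≡11 → l
d(3): 15·3+0=45≡19 → t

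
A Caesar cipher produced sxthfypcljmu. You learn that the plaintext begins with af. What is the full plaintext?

afbpngxktruc

From the crib: s(18)−a(0)=18, so the shift is 18.
Subtract 18 from each ciphertext letter:
s(18): 18−18=0 → a
x(23): 23−18=5 → f
t(19): 19−18=1 → b
h(7): 7−18=-11≡15 → p
f(5): 5−18=-13≡13 → n
y(24): 24−18=6 → g
p(15): 15−18=-3≡23 → x
c(2): 2−18=-16≡10 → k
l(11): 11−18=-7≡19 → t
j(9): 9−18=-9≡17 → r
m(12): 12−18=-6≡20 → u
u(20): 20−18=2 → c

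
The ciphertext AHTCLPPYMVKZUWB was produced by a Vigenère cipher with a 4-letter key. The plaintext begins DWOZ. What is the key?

XLFD

Subtract each crib letter from the matching ciphertext letter (mod 26):
A(0)−D(3)=-3≡23 → X
H(7)−W(22)=-15≡11 → L
T(19)−O(14)=5 → F
C(2)−Z(25)=-23≡3 → D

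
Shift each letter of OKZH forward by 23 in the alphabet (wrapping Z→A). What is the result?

O(14): 14+23=37≡11 → L
K(10): 10+23=33≡7 → H
Z(25): 25+23=48≡22 → W
H(7): 7+23=30≡4 → E

LHWE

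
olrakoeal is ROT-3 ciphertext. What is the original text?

o(14): 14−3=11 → l
l(11): 11−3=8 → i
r(17): 17−3=14 → o
a(0): 0−3=-3≡23 → x
k(10): 10−3=7 → h
o(14): 14−3=11 → l
e(4): 4−3=1 → b
a(0): 0−3=-3≡23 → x
l(11): 11−3=8 → i

lioxhlbxi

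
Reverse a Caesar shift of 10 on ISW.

I(8): 8−10=-2≡24 → Y
S(18): 18−10=8 → I
W(22): 22−10=12 → M

YIM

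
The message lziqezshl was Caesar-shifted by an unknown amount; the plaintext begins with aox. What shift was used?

From the crib: l(11)−a(0)=11, so the shift is 11.

11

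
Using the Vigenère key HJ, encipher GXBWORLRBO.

NGIFVASAIX

Repeat the key across the message: HJHJHJHJHJ
G(6)+H(7): 13 → N
X(23)+J(9): 32≡6 → G
B(1)+H(7): 8 → I
W(22)+J(9): 31≡5 → F
O(14)+H(7): 21 → V
R(17)+J(9): 26≡0 → A
L(11)+H(7): 18 → S
R(17)+J(9): 26≡0 → A
B(1)+H(7): 8 → I
O(14)+J(9): 23 → X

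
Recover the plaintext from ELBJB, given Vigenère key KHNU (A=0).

UEOPR

Repeat the key across the ciphertext: KHNUK
E(4)−K(10): -6≡20 → U
L(11)−H(7): 4 → E
B(1)−N(13): -12≡14 → O
J(9)−U(20): -11≡15 → P
B(1)−K(10): -9≡17 → R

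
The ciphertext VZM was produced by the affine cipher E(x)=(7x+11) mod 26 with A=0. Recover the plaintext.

UCP

The inverse of 7 mod 26 is 15, since 7·15=105≡1. Apply D(y)=15·(y−11) mod 26:
V(21): 15·(21−11)=150≡20 → U
Z(25): 15·(25−11)=210≡2 → C
M(12): 15·(12−11)=15 → P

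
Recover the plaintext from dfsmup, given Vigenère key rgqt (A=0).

mzctdj

Repeat the key across the ciphertext: rgqtrg
d(3)−r(17): -14≡12 → m
f(5)−g(6): -1≡25 → z
s(18)−q(16): 2 → c
m(12)−t(19): -7≡19 → t
u(20)−r(17): 3 → d
p(15)−g(6): 9 → j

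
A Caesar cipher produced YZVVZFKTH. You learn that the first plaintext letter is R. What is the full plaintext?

From the crib: Y(24)−R(17)=7, so the shift is 7.
Subtract 7 from each ciphertext letter:
Y(24): 24−7=17 → R
Z(25): 25−7=18 → S
V(21): 21−7=14 → O
V(21): 21−7=14 → O
Z(25): 25−7=18 → S
F(5): 5−7=-2≡24 → Y
K(10): 10−7=3 → D
T(19): 19−7=12 → M
H(7): 7−7=0 → A

RSOOSYDMA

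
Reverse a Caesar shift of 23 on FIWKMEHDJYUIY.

ILZNPHKGMBXLB

F(5): 5−23=-18≡8 → I
I(8): 8−23=-15≡11 → L
W(22): 22−23=-1≡25 → Z
K(10): 10−23=-13≡13 → N
M(12): 12−23=-11≡15 → P
E(4): 4−23=-19≡7 → H
H(7): 7−23=-16≡10 → K
D(3): 3−23=-20≡6 → G
J(9): 9−23=-14≡12 → M
Y(24): 24−23=1 → B
U(20): 20−23=-3≡23 → X
I(8): 8−23=-15≡11 → L
Y(24): 24−23=1 → B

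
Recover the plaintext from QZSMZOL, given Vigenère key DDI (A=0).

NWKJWGI

Repeat the key across the ciphertext: DDIDDID
Q(16)−D(3): 13 → N
Z(25)−D(3): 22 → W
S(18)−I(8): 10 → K
M(12)−D(3): 9 → J
Z(25)−D(3): 22 → W
O(14)−I(8): 6 → G
L(11)−D(3): 8 → I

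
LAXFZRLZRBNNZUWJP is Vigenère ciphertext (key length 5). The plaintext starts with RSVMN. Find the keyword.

Subtract each crib letter from the matching ciphertext letter (mod 26):
L(11)−R(17)=-6≡20 → U
A(0)−S(18)=-18≡8 → I
X(23)−V(21)=2 → C
F(5)−M(12)=-7≡19 → T
Z(25)−N(13)=12 → M

UICTM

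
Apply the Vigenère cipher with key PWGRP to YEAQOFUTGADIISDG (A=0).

NAGHDUQZXPSEOJSV

Repeat the key across the message: PWGRPPWGRPPWGRPP
Y(24)+P(15): 39≡13 → N
E(4)+W(22): 26≡0 → A
A(0)+G(6): 6 → G
Q(16)+R(17): 33≡7 → H
O(14)+P(15): 29≡3 → D
F(5)+P(15): 20 → U
U(20)+W(22): 42≡16 → Q
T(19)+G(6): 25 → Z
G(6)+R(17): 23 → X
A(0)+P(15): 15 → P
D(3)+P(15): 18 → S
I(8)+W(22): 30≡4 → E
I(8)+G(6): 14 → O
S(18)+R(17): 35≡9 → J
D(3)+P(15): 18 → S
G(6)+P(15): 21 → V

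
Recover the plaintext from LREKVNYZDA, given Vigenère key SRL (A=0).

Repeat the key across the ciphertext: SRLSRLSRLS
L(11)−S(18): -7≡19 → T
R(17)−R(17): 0 → A
E(4)−L(11): -7≡19 → T
K(10)−S(18): -8≡18 → S
V(21)−R(17): 4 → E
N(13)−L(11): 2 → C
Y(24)−S(18): 6 → G
Z(25)−R(17): 8 → I
D(3)−L(11): -8≡18 → S
A(0)−S(18): -18≡8 → I

TATSECGISI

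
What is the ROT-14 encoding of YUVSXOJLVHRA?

MIJGLCXZJVFO

Y(24): 24+14=38≡12 → M
U(20): 20+14=34≡8 → I
V(21): 21+14=35≡9 → J
S(18): 18+14=32≡6 → G
X(23): 23+14=37≡11 → L
O(14): 14+14=28≡2 → C
J(9): 9+14=23 → X
L(11): 11+14=25 → Z
V(21): 21+14=35≡9 → J
H(7): 7+14=21 → V
R(17): 17+14=31≡5 → F
A(0): 0+14=14 → O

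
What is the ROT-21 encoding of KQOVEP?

FLJQZK

K(10): 10+21=31≡5 → F
Q(16): 16+21=37≡11 → L
O(14): 14+21=35≡9 → J
V(21): 21+21=42≡16 → Q
E(4): 4+21=25 → Z
P(15): 15+21=36≡10 → K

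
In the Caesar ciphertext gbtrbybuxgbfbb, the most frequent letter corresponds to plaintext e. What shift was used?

The most frequent ciphertext letter is b (appears 6 times).
b is position 1; e is position 4.
Shift = -3≡23.

23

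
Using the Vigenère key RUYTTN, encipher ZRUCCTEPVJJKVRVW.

Repeat the key across the message: RUYTTNRUYTTNRUYT
Z(25)+R(17): 42≡16 → Q
R(17)+U(20): 37≡11 → L
U(20)+Y(24): 44≡18 → S
C(2)+T(19): 21 → V
C(2)+T(19): 21 → V
T(19)+N(13): 32≡6 → G
E(4)+R(17): 21 → V
P(15)+U(20): 35≡9 → J
V(21)+Y(24): 45≡19 → T
J(9)+T(19): 28≡2 → C
J(9)+T(19): 28≡2 → C
K(10)+N(13): 23 → X
V(21)+R(17): 38≡12 → M
R(17)+U(20): 37≡11 → L
V(21)+Y(24): 45≡19 → T
W(22)+T(19): 41≡15 → P

QLSVVGVJTCCXMLTP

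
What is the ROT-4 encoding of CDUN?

C(2): 2+4=6 → G
D(3): 3+4=7 → H
U(20): 20+4=24 → Y
N(13): 13+4=17 → R

GHYR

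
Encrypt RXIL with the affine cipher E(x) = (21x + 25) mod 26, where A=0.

SOLW

R(17): 21·17+25=382≡18 → S
X(23): 21·23+25=508≡14 → O
I(8): 21·8+25=193≡11 → L
L(11): 21·11+25=256≡22 → W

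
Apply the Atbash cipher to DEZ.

D(3) → W(22)
E(4) → V(21)
Z(25) → A(0)

WVA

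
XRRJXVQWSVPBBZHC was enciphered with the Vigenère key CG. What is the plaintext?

VLPDVPOQQPNVZTFW

Repeat the key across the ciphertext: CGCGCGCGCGCGCGCG
X(23)−C(2): 21 → V
R(17)−G(6): 11 → L
R(17)−C(2): 15 → P
J(9)−G(6): 3 → D
X(23)−C(2): 21 → V
V(21)−G(6): 15 → P
Q(16)−C(2): 14 → O
W(22)−G(6): 16 → Q
S(18)−C(2): 16 → Q
V(21)−G(6): 15 → P
P(15)−C(2): 13 → N
B(1)−G(6): -5≡21 → V
B(1)−C(2): -1≡25 → Z
Z(25)−G(6): 19 → T
H(7)−C(2): 5 → F
C(2)−G(6): -4≡22 → W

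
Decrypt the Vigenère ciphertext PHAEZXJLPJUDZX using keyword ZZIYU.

QISGFYKDRPVERZ

Repeat the key across the ciphertext: ZZIYUZZIYUZZIY
P(15)−Z(25): -10≡16 → Q
H(7)−Z(25): -18≡8 → I
A(0)−I(8): -8≡18 → S
E(4)−Y(24): -20≡6 → G
Z(25)−U(20): 5 → F
X(23)−Z(25): -2≡24 → Y
J(9)−Z(25): -16≡10 → K
L(11)−I(8): 3 → D
P(15)−Y(24): -9≡17 → R
J(9)−U(20): -11≡15 → P
U(20)−Z(25): -5≡21 → V
D(3)−Z(25): -22≡4 → E
Z(25)−I(8): 17 → R
X(23)−Y(24): -1≡25 → Z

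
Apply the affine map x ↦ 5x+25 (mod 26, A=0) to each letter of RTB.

GQE

R(17): 5·17+25=110≡6 → G
T(19): 5·19+25=120≡16 → Q
B(1): 5·1+25=30≡4 → E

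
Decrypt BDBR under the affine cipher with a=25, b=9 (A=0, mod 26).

IGIS

The inverse of 25 mod 26 is 25, since 25·25=625≡1. Apply D(y)=25·(y−9) mod 26:
B(1): 25·(1−9)=-200≡8 → I
D(3): 25·(3−9)=-150≡6 → G
B(1): 25·(1−9)=-200≡8 → I
R(17): 25·(17−9)=200≡18 → S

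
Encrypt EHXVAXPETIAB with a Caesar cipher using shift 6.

KNDBGDVKZOGH

E(4): 4+6=10 → K
H(7): 7+6=13 → N
X(23): 23+6=29≡3 → D
V(21): 21+6=27≡1 → B
A(0): 0+6=6 → G
X(23): 23+6=29≡3 → D
P(15): 15+6=21 → V
E(4): 4+6=10 → K
T(19): 19+6=25 → Z
I(8): 8+6=14 → O
A(0): 0+6=6 → G
B(1): 1+6=7 → H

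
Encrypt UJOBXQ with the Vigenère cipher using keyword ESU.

Repeat the key across the message: ESUESU
U(20)+E(4): 24 → Y
J(9)+S(18): 27≡1 → B
O(14)+U(20): 34≡8 → I
B(1)+E(4): 5 → F
X(23)+S(18): 41≡15 → P
Q(16)+U(20): 36≡10 → K

YBIFPK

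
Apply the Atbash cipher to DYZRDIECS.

WBAIWRVXH

D(3) → W(22)
Y(24) → B(1)
Z(25) → A(0)
R(17) → I(8)
D(3) → W(22)
I(8) → R(17)
E(4) → V(21)
C(2) → X(23)
S(18) → H(7)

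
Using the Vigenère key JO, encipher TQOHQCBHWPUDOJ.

Repeat the key across the message: JOJOJOJOJOJOJO
T(19)+J(9): 28≡2 → C
Q(16)+O(14): 30≡4 → E
O(14)+J(9): 23 → X
H(7)+O(14): 21 → V
Q(16)+J(9): 25 → Z
C(2)+O(14): 16 → Q
B(1)+J(9): 10 → K
H(7)+O(14): 21 → V
W(22)+J(9): 31≡5 → F
P(15)+O(14): 29≡3 → D
U(20)+J(9): 29≡3 → D
D(3)+O(14): 17 → R
O(14)+J(9): 23 → X
J(9)+O(14): 23 → X

CEXVZQKVFDDRXX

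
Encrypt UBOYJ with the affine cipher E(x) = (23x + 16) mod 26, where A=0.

INAWP

U(20): 23·20+16=476≡8 → I
B(1): 23·1+16=39≡13 → N
O(14): 23·14+16=338≡0 → A
Y(24): 23·24+16=568≡22 → W
J(9): 23·9+16=223≡15 → P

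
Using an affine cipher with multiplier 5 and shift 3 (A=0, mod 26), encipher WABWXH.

JDIJOM

W(22): 5·22+3=113≡9 → J
A(0): 5·0+3=3 → D
B(1): 5·1+3=8 → I
W(22): 5·22+3=113≡9 → J
X(23): 5·23+3=118≡14 → O
H(7): 5·7+3=38≡12 → M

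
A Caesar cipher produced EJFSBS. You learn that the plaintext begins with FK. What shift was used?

From the crib: E(4)−F(5)=-1≡25, so the shift is 25.

25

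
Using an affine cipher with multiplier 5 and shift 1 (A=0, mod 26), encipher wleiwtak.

hevphsbz

w(22): 5·22+1=111≡7 → h
l(11): 5·11+1=56≡4 → e
e(4): 5·4+1=21 → v
i(8): 5·8+1=41≡15 → p
w(22): 5·22+1=111≡7 → h
t(19): 5·19+1=96≡18 → s
a(0): 5·0+1=1 → b
k(10): 5·10+1=51≡25 → z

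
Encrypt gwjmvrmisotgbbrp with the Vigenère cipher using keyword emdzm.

kimlhvylraxseadt

Repeat the key across the message: emdzmemdzmemdzme
g(6)+e(4): 10 → k
w(22)+m(12): 34≡8 → i
j(9)+d(3): 12 → m
m(12)+z(25): 37≡11 → l
v(21)+m(12): 33≡7 → h
r(17)+e(4): 21 → v
m(12)+m(12): 24 → y
i(8)+d(3): 11 → l
s(18)+z(25): 43≡17 → r
o(14)+m(12): 26≡0 → a
t(19)+e(4): 23 → x
g(6)+m(12): 18 → s
b(1)+d(3): 4 → e
b(1)+z(25): 26≡0 → a
r(17)+m(12): 29≡3 → d
p(15)+e(4): 19 → t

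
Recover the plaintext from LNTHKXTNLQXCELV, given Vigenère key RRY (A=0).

UWVQTZCWNZGENUX

Repeat the key across the ciphertext: RRYRRYRRYRRYRRY
L(11)−R(17): -6≡20 → U
N(13)−R(17): -4≡22 → W
T(19)−Y(24): -5≡21 → V
H(7)−R(17): -10≡16 → Q
K(10)−R(17): -7≡19 → T
X(23)−Y(24): -1≡25 → Z
T(19)−R(17): 2 → C
N(13)−R(17): -4≡22 → W
L(11)−Y(24): -13≡13 → N
Q(16)−R(17): -1≡25 → Z
X(23)−R(17): 6 → G
C(2)−Y(24): -22≡4 → E
E(4)−R(17): -13≡13 → N
L(11)−R(17): -6≡20 → U
V(21)−Y(24): -3≡23 → X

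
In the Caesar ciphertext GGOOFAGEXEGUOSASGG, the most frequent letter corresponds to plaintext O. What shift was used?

18

The most frequent ciphertext letter is G (appears 6 times).
G is position 6; O is position 14.
Shift = -8≡18.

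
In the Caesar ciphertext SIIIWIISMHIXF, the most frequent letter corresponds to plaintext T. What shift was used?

The most frequent ciphertext letter is I (appears 6 times).
I is position 8; T is position 19.
Shift = -11≡15.

15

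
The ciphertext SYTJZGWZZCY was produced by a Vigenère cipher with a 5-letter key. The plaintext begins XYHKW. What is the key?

VAMZD

Subtract each crib letter from the matching ciphertext letter (mod 26):
S(18)−X(23)=-5≡21 → V
Y(24)−Y(24)=0 → A
T(19)−H(7)=12 → M
J(9)−K(10)=-1≡25 → Z
Z(25)−W(22)=3 → D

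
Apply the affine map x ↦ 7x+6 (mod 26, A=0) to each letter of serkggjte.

civywwrji

s(18): 7·18+6=132≡2 → c
e(4): 7·4+6=34≡8 → i
r(17): 7·17+6=125≡21 → v
k(10): 7·10+6=76≡24 → y
g(6): 7·6+6=48≡22 → w
g(6): 7·6+6=48≡22 → w
j(9): 7·9+6=69≡17 → r
t(19): 7·19+6=139≡9 → j
e(4): 7·4+6=34≡8 → i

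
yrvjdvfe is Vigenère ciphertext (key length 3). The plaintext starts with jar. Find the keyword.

pre

Subtract each crib letter from the matching ciphertext letter (mod 26):
y(24)−j(9)=15 → p
r(17)−a(0)=17 → r
v(21)−r(17)=4 → e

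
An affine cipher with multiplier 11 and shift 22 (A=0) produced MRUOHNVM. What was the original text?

SJOEBLHS

The inverse of 11 mod 26 is 19, since 11·19=209≡1. Apply D(y)=19·(y−22) mod 26:
M(12): 19·(12−22)=-190≡18 → S
R(17): 19·(17−22)=-95≡9 → J
U(20): 19·(20−22)=-38≡14 → O
O(14): 19·(14−22)=-152≡4 → E
H(7): 19·(7−22)=-285≡1 → B
N(13): 19·(13−22)=-171≡11 → L
V(21): 19·(21−22)=-19≡7 → H
M(12): 19·(12−22)=-190≡18 → S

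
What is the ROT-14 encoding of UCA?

U(20): 20+14=34≡8 → I
C(2): 2+14=16 → Q
A(0): 0+14=14 → O

IQO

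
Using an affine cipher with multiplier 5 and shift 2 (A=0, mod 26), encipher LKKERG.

L(11): 5·11+2=57≡5 → F
K(10): 5·10+2=52≡0 → A
K(10): 5·10+2=52≡0 → A
E(4): 5·4+2=22 → W
R(17): 5·17+2=87≡9 → J
G(6): 5·6+2=32≡6 → G

FAAWJG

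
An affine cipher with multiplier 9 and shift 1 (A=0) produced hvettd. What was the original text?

The inverse of 9 mod 26 is 3, since 9·3=27≡1. Apply D(y)=3·(y−1) mod 26:
h(7): 3·(7−1)=18 → s
v(21): 3·(21−1)=60≡8 → i
e(4): 3·(4−1)=9 → j
t(19): 3·(19−1)=54≡2 → c
t(19): 3·(19−1)=54≡2 → c
d(3): 3·(3−1)=6 → g

sijccg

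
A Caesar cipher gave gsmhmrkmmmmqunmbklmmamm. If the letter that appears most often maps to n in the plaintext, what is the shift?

25

The most frequent ciphertext letter is m (appears 11 times).
m is position 12; n is position 13.
Shift = -1≡25.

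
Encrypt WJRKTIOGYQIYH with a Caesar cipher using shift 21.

REMFODJBTLDTC

W(22): 22+21=43≡17 → R
J(9): 9+21=30≡4 → E
R(17): 17+21=38≡12 → M
K(10): 10+21=31≡5 → F
T(19): 19+21=40≡14 → O
I(8): 8+21=29≡3 → D
O(14): 14+21=35≡9 → J
G(6): 6+21=27≡1 → B
Y(24): 24+21=45≡19 → T
Q(16): 16+21=37≡11 → L
I(8): 8+21=29≡3 → D
Y(24): 24+21=45≡19 → T
H(7): 7+21=28≡2 → C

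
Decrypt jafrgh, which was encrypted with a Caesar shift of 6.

duzlab

j(9): 9−6=3 → d
a(0): 0−6=-6≡20 → u
f(5): 5−6=-1≡25 → z
r(17): 17−6=11 → l
g(6): 6−6=0 → a
h(7): 7−6=1 → b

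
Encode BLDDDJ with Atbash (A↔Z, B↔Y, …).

B(1) → Y(24)
L(11) → O(14)
D(3) → W(22)
D(3) → W(22)
D(3) → W(22)
J(9) → Q(16)

YOWWWQ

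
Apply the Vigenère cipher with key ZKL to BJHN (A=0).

Repeat the key across the message: ZKLZ
B(1)+Z(25): 26≡0 → A
J(9)+K(10): 19 → T
H(7)+L(11): 18 → S
N(13)+Z(25): 38≡12 → M

ATSM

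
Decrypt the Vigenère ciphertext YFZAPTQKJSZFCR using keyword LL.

Repeat the key across the ciphertext: LLLLLLLLLLLLLL
Y(24)−L(11): 13 → N
F(5)−L(11): -6≡20 → U
Z(25)−L(11): 14 → O
A(0)−L(11): -11≡15 → P
P(15)−L(11): 4 → E
T(19)−L(11): 8 → I
Q(16)−L(11): 5 → F
K(10)−L(11): -1≡25 → Z
J(9)−L(11): -2≡24 → Y
S(18)−L(11): 7 → H
Z(25)−L(11): 14 → O
F(5)−L(11): -6≡20 → U
C(2)−L(11): -9≡17 → R
R(17)−L(11): 6 → G

NUOPEIFZYHOURG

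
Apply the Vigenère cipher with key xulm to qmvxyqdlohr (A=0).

nggjvkoxlbc

Repeat the key across the message: xulmxulmxul
q(16)+x(23): 39≡13 → n
m(12)+u(20): 32≡6 → g
v(21)+l(11): 32≡6 → g
x(23)+m(12): 35≡9 → j
y(24)+x(23): 47≡21 → v
q(16)+u(20): 36≡10 → k
d(3)+l(11): 14 → o
l(11)+m(12): 23 → x
o(14)+x(23): 37≡11 → l
h(7)+u(20): 27≡1 → b
r(17)+l(11): 28≡2 → c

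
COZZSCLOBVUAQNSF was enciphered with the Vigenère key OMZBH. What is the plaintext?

Repeat the key across the ciphertext: OMZBHOMZBHOMZBHO
C(2)−O(14): -12≡14 → O
O(14)−M(12): 2 → C
Z(25)−Z(25): 0 → A
Z(25)−B(1): 24 → Y
S(18)−H(7): 11 → L
C(2)−O(14): -12≡14 → O
L(11)−M(12): -1≡25 → Z
O(14)−Z(25): -11≡15 → P
B(1)−B(1): 0 → A
V(21)−H(7): 14 → O
U(20)−O(14): 6 → G
A(0)−M(12): -12≡14 → O
Q(16)−Z(25): -9≡17 → R
N(13)−B(1): 12 → M
S(18)−H(7): 11 → L
F(5)−O(14): -9≡17 → R

OCAYLOZPAOGORMLR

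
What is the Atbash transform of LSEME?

L(11) → O(14)
S(18) → H(7)
E(4) → V(21)
M(12) → N(13)
E(4) → V(21)

OHVNV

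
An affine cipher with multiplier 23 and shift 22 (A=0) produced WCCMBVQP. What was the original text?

The inverse of 23 mod 26 is 17, since 23·17=391≡1. Apply D(y)=17·(y−22) mod 26:
W(22): 17·(22−22)=0 → A
C(2): 17·(2−22)=-340≡24 → Y
C(2): 17·(2−22)=-340≡24 → Y
M(12): 17·(12−22)=-170≡12 → M
B(1): 17·(1−22)=-357≡7 → H
V(21): 17·(21−22)=-17≡9 → J
Q(16): 17·(16−22)=-102≡2 → C
P(15): 17·(15−22)=-119≡11 → L

AYYMHJCL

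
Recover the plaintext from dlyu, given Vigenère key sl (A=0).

lagj

Repeat the key across the ciphertext: slsl
d(3)−s(18): -15≡11 → l
l(11)−l(11): 0 → a
y(24)−s(18): 6 → g
u(20)−l(11): 9 → j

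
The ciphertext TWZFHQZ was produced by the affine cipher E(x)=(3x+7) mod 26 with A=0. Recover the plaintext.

EFGIADG

The inverse of 3 mod 26 is 9, since 3·9=27≡1. Apply D(y)=9·(y−7) mod 26:
T(19): 9·(19−7)=108≡4 → E
W(22): 9·(22−7)=135≡5 → F
Z(25): 9·(25−7)=162≡6 → G
F(5): 9·(5−7)=-18≡8 → I
H(7): 9·(7−7)=0 → A
Q(16): 9·(16−7)=81≡3 → D
Z(25): 9·(25−7)=162≡6 → G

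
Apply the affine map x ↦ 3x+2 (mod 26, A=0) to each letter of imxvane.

amtncpo

i(8): 3·8+2=26≡0 → a
m(12): 3·12+2=38≡12 → m
x(23): 3·23+2=71≡19 → t
v(21): 3·21+2=65≡13 → n
a(0): 3·0+2=2 → c
n(13): 3·13+2=41≡15 → p
e(4): 3·4+2=14 → o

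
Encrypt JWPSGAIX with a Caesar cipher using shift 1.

J(9): 9+1=10 → K
W(22): 22+1=23 → X
P(15): 15+1=16 → Q
S(18): 18+1=19 → T
G(6): 6+1=7 → H
A(0): 0+1=1 → B
I(8): 8+1=9 → J
X(23): 23+1=24 → Y

KXQTHBJY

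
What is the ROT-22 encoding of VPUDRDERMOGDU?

RLQZNZANIKCZQ

V(21): 21+22=43≡17 → R
P(15): 15+22=37≡11 → L
U(20): 20+22=42≡16 → Q
D(3): 3+22=25 → Z
R(17): 17+22=39≡13 → N
D(3): 3+22=25 → Z
E(4): 4+22=26≡0 → A
R(17): 17+22=39≡13 → N
M(12): 12+22=34≡8 → I
O(14): 14+22=36≡10 → K
G(6): 6+22=28≡2 → C
D(3): 3+22=25 → Z
U(20): 20+22=42≡16 → Q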